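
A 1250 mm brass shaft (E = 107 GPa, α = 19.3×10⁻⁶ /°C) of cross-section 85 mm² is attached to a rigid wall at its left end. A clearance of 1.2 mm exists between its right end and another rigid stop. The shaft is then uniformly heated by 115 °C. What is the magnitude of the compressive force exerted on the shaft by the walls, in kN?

Unrestrained expansion: δ_free = αΔT L = 19.3×10⁻⁶ × 115 × 1250 = 2.774 mm.
After closing the 1.2 mm clearance, 2.774 − 1.2 = 1.574 mm of expansion remains to be suppressed by the wall.
That suppressed elongation corresponds to σ = E·Δ/L = 107×10³ × 1.574/1250 = 134.8 MPa.
P = σA = 134.8 × 85 = 11.46 kN.

P ≈ 11.5 kN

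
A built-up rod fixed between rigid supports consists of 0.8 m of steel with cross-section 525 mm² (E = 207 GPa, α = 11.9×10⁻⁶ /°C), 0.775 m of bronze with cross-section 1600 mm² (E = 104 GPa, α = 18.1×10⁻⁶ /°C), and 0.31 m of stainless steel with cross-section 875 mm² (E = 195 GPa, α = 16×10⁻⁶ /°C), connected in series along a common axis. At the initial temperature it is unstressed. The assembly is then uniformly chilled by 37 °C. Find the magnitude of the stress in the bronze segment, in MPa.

σ ≈ 47.6 MPa (tensile)

If the supports were absent, the total length change would be Σ αᵢΔT Lᵢ = 11.9×10⁻⁶×37×800 + 18.1×10⁻⁶×37×775 + 16×10⁻⁶×37×310 = 1.055 mm.
Since the ends are fixed, an axial force P builds up, equal in every segment, with P · Σ Lᵢ/(AᵢEᵢ) = δ_free.
Σ Lᵢ/(AᵢEᵢ) = 800/(525×207×10³) + 775/(1600×104×10³) + 310/(875×195×10³) = 1.384×10⁻⁵ mm/N.
Hence P = δ_free / Σ(L/AE) = 1.055/1.384×10⁻⁵ = 76.24 kN (tensile).
σ_{bronze} = P / A = 76240 / 1600 = 47.65 MPa.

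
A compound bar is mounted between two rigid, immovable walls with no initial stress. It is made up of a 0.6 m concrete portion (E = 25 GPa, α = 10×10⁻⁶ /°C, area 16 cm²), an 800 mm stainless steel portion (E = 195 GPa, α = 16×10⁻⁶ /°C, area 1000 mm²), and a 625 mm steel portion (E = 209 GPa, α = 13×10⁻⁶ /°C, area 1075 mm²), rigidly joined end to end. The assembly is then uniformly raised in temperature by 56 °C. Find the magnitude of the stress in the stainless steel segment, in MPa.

σ ≈ 68.9 MPa (compressive)

If the supports were absent, the total length change would be Σ αᵢΔT Lᵢ = 10×10⁻⁶×56×600 + 16×10⁻⁶×56×800 + 13×10⁻⁶×56×625 = 1.508 mm.
Since the ends are fixed, an axial force P builds up, equal in every segment, with P · Σ Lᵢ/(AᵢEᵢ) = δ_free.
The series flexibility is Σ Lᵢ/(AᵢEᵢ) = 600/(1600×25×10³) + 800/(1000×195×10³) + 625/(1075×209×10³) = 2.188×10⁻⁵ mm/N.
So P = 1.508 / 2.188×10⁻⁵ = 68.9 kN, compressive.
σ_{stainless steel} = P / A = 68900 / 1000 = 68.9 MPa.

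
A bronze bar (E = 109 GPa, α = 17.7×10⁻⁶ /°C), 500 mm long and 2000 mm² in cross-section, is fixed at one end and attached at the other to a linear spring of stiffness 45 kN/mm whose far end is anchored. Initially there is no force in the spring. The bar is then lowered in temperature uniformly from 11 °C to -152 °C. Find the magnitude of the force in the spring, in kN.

If the spring were absent the bar would shorten by αΔT L = 17.7×10⁻⁶ × 163 × 500 = 1.443 mm.
With a force P in the spring, the elastic change of the bar is PL/(AE) and that of the spring is P/k; compatibility requires their sum to equal δ_free.
So P = δ_free / [L/(AE) + 1/k] = 1.443 / [ 500/(2000×109×10³) + 1/(45×10³) ].
P = 1.443 / 2.452×10⁻⁵ = 58840 N.

P ≈ 58.8 kN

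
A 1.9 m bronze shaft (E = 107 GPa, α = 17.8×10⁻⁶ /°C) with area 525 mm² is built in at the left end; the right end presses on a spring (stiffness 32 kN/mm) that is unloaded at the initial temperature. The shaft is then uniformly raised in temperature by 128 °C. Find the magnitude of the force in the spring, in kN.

P ≈ 66.5 kN

The unrestrained thermal change is αΔT L = 17.8×10⁻⁶ × 128 × 1900 = 4.329 mm.
Let P be the compressive force at the spring. The shaft shortens elastically by PL/(AE) and the spring compresses by P/k; together these equal δ_free.
P [ L/(AE) + 1/k ] = δ_free → P [ 1900/(525×107×10³) + 1/(32×10³) ] = 4.329.
P = 4.329 / 6.507×10⁻⁵ = 66520 N.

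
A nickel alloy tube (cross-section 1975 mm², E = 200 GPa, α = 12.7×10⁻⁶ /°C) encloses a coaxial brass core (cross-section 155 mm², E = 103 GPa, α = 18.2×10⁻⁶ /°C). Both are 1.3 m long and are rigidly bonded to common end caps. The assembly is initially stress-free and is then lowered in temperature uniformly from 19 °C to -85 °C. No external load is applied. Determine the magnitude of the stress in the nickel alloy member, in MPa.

σ ≈ 4.44 MPa (compressive)

Equilibrium of a rigid end plate with no external load gives equal and opposite internal forces ±P in the two members. Since α_{brass} > α_{nickel alloy}, cooling drives the brass into tension and the nickel alloy into compression.
Compatibility of the two members (thermal + elastic change equal): (α₁ − α₂)ΔT = P·[1/(A₁E₁) + 1/(A₂E₂)].
|α₁ − α₂|·ΔT = 5.5×10⁻⁶ × 104 = 0.000572.
1/(A₁E₁) + 1/(A₂E₂) = 1/(1975×200×10³) + 1/(155×103×10³) = 6.517×10⁻⁸ N⁻¹.
So P = 0.000572 / 6.517×10⁻⁸ = 8.777 kN.
σ_{nickel alloy} = P/A₁ = 8777/1975 = 4.444 MPa, compressive.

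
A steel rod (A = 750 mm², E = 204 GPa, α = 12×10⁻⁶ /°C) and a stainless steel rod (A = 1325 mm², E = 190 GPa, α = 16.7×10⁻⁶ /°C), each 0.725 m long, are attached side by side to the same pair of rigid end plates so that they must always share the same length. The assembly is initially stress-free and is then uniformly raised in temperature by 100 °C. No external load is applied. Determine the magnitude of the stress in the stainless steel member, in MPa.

Equilibrium of a rigid end plate with no external load gives equal and opposite internal forces ±P in the two members. Since α_{stainless steel} > α_{steel}, heating drives the stainless steel into compression and the steel into tension.
Compatibility of the two members (thermal + elastic change equal): (α₁ − α₂)ΔT = P·[1/(A₁E₁) + 1/(A₂E₂)].
|α₁ − α₂|·ΔT = 4.7×10⁻⁶ × 100 = 0.00047.
1/(A₁E₁) + 1/(A₂E₂) = 1/(750×204×10³) + 1/(1325×190×10³) = 1.051×10⁻⁸ N⁻¹.
P = 0.00047 / 1.051×10⁻⁸ = 44730 N = 44.73 kN.
σ_{stainless steel} = P/A₂ = 44730/1325 = 33.76 MPa, compressive.

σ ≈ 33.8 MPa (compressive)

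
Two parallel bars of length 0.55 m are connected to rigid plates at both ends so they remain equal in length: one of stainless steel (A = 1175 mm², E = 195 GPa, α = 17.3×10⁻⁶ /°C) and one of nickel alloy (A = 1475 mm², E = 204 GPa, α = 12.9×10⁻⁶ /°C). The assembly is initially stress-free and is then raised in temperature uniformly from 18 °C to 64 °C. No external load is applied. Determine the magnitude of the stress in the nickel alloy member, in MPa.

The stainless steel has the larger α, so on heating it would change length more than the nickel alloy if both were free. The rigid plates force a common final length, so the stainless steel is put into compression and the nickel alloy into tension, with equal and opposite forces P (no external load).
Setting the final lengths equal and cancelling L: (α₁ − α₂)ΔT = P/(A₁E₁) + P/(A₂E₂).
|α₁ − α₂|·ΔT = 4.4×10⁻⁶ × 46 = 0.0002024.
1/(A₁E₁) + 1/(A₂E₂) = 1/(1175×195×10³) + 1/(1475×204×10³) = 7.688×10⁻⁹ N⁻¹.
P = 0.0002024 / 7.688×10⁻⁹ = 26330 N = 26.33 kN.
σ_{nickel alloy} = P/A₂ = 26330/1475 = 17.85 MPa, tensile.

σ ≈ 17.8 MPa (tensile)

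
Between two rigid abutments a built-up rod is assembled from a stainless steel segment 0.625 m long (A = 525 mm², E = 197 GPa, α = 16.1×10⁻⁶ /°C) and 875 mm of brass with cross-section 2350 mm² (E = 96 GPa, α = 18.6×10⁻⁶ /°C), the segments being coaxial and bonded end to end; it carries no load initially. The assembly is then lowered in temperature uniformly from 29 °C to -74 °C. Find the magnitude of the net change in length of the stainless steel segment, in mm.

|ΔL| ≈ 0.616 mm

With the walls removed the bar would change length by δ_free = Σ αᵢΔT Lᵢ = 16.1×10⁻⁶×103×625 + 18.6×10⁻⁶×103×875 = 2.713 mm.
The rigid supports impose zero overall length change; the single axial force P common to all segments must satisfy P Σ Lᵢ/(AᵢEᵢ) = δ_free.
Σ Lᵢ/(AᵢEᵢ) = 625/(525×197×10³) + 875/(2350×96×10³) = 9.922×10⁻⁶ mm/N.
P = 2.713 / 9.922×10⁻⁶ = 273400 N = 273.4 kN, tensile.
For the stainless steel segment, free thermal change = 16.1×10⁻⁶×103×625 = 1.036 mm and elastic change from P = 273400×625/(525×197×10³) = 1.652 mm; these oppose, so the net change is 0.616 mm (segment lengthens).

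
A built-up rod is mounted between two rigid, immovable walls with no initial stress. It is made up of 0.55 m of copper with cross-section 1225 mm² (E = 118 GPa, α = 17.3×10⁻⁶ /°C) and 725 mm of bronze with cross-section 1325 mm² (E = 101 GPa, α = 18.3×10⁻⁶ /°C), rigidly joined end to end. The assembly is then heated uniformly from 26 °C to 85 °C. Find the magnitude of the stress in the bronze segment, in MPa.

With the walls removed the bar would change length by δ_free = Σ αᵢΔT Lᵢ = 17.3×10⁻⁶×59×550 + 18.3×10⁻⁶×59×725 = 1.344 mm.
The rigid supports impose zero overall length change; the single axial force P common to all segments must satisfy P Σ Lᵢ/(AᵢEᵢ) = δ_free.
Σ Lᵢ/(AᵢEᵢ) = 550/(1225×118×10³) + 725/(1325×101×10³) = 9.222×10⁻⁶ mm/N.
P = 1.344 / 9.222×10⁻⁶ = 145700 N = 145.7 kN, compressive.
σ_{bronze} = P / A = 145700 / 1325 = 110 MPa.

σ ≈ 110 MPa (compressive)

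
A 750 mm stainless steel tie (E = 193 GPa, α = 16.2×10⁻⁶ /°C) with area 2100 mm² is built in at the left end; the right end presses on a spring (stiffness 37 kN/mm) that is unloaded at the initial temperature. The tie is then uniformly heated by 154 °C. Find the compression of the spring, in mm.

δ ≈ 1.75 mm

The unrestrained thermal change is αΔT L = 16.2×10⁻⁶ × 154 × 750 = 1.871 mm.
Let P be the compressive force at the spring. The tie shortens elastically by PL/(AE) and the spring compresses by P/k; together these equal δ_free.
P [ L/(AE) + 1/k ] = δ_free → P [ 750/(2100×193×10³) + 1/(37×10³) ] = 1.871.
P = 1.871 / 2.888×10⁻⁵ = 64790 N.
Spring compression = P/k = 64790/(37×10³) = 1.751 mm.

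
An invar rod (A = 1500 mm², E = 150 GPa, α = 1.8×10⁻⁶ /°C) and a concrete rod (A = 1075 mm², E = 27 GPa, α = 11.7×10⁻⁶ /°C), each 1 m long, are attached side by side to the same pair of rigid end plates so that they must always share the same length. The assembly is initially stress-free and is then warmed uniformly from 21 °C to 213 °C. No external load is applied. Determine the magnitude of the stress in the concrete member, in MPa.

Equilibrium of a rigid end plate with no external load gives equal and opposite internal forces ±P in the two members. Since α_{concrete} > α_{invar}, heating drives the concrete into compression and the invar into tension.
Compatibility of the two members (thermal + elastic change equal): (α₁ − α₂)ΔT = P·[1/(A₁E₁) + 1/(A₂E₂)].
|α₁ − α₂|·ΔT = 9.9×10⁻⁶ × 192 = 0.001901.
1/(A₁E₁) + 1/(A₂E₂) = 1/(1500×150×10³) + 1/(1075×27×10³) = 3.89×10⁻⁸ N⁻¹.
P = 0.001901 / 3.89×10⁻⁸ = 48870 N = 48.87 kN.
σ_{concrete} = P/A₂ = 48870/1075 = 45.46 MPa, compressive.

σ ≈ 45.5 MPa (compressive)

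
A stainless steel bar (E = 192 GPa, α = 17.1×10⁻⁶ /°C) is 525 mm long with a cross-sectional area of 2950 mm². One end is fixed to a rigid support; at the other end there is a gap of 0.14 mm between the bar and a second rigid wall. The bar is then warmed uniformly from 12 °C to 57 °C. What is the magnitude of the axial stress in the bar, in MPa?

σ ≈ 96.5 MPa (compressive)

If the wall were absent the bar would grow by αΔT L = 17.1×10⁻⁶ × 45 × 525 = 0.404 mm.
This exceeds the 0.14 mm gap, so the wall pushes back. The portion of expansion that must be recovered elastically is δ_free − gap = 0.404 − 0.14 = 0.264 mm.
Compatibility: PL/(AE) = 0.264 mm, so σ = P/A = E × (0.264/525) = 96.54 MPa.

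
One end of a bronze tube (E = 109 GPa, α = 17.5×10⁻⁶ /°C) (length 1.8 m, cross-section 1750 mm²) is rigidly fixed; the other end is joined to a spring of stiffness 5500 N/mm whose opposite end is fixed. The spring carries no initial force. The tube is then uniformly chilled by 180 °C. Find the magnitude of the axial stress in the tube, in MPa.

σ ≈ 16.9 MPa (tensile)

The unrestrained thermal change is αΔT L = 17.5×10⁻⁶ × 180 × 1800 = 5.67 mm.
Let P be the tensile force in the spring. The tube extends elastically by PL/(AE) and the spring stretches by P/k; together these equal δ_free.
So P = δ_free / [L/(AE) + 1/k] = 5.67 / [ 1800/(1750×109×10³) + 1/(5500) ].
P = 5.67 / 0.0001913 = 29650 N.
σ = P/A = 29650/1750 = 16.94 MPa.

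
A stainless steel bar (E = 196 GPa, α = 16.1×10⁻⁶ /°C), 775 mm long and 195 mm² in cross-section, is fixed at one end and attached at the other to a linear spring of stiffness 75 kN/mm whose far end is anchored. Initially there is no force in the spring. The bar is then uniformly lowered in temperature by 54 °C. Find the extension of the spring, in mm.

The unrestrained thermal change is αΔT L = 16.1×10⁻⁶ × 54 × 775 = 0.6738 mm.
With a force P in the spring, the elastic change of the bar is PL/(AE) and that of the spring is P/k; compatibility requires their sum to equal δ_free.
P [ L/(AE) + 1/k ] = δ_free → P [ 775/(195×196×10³) + 1/(75×10³) ] = 0.6738.
P = 0.6738 / 3.361×10⁻⁵ = 20050 N.
Spring extension = P/k = 20050/(75×10³) = 0.2673 mm.

δ ≈ 0.267 mm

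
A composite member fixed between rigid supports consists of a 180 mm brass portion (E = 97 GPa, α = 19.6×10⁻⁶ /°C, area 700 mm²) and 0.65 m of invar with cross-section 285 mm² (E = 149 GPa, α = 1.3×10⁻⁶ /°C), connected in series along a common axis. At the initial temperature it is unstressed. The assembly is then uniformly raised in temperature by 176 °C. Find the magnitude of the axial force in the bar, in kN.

P ≈ 42.9 kN (compressive)

With the walls removed the bar would change length by δ_free = Σ αᵢΔT Lᵢ = 19.6×10⁻⁶×176×180 + 1.3×10⁻⁶×176×650 = 0.7696 mm.
The walls prevent any net length change, so an axial force P (same in every segment) develops. Compatibility: P · Σ Lᵢ/(AᵢEᵢ) = δ_free.
The series flexibility is Σ Lᵢ/(AᵢEᵢ) = 180/(700×97×10³) + 650/(285×149×10³) = 1.796×10⁻⁵ mm/N.
Hence P = δ_free / Σ(L/AE) = 0.7696/1.796×10⁻⁵ = 42.86 kN (compressive).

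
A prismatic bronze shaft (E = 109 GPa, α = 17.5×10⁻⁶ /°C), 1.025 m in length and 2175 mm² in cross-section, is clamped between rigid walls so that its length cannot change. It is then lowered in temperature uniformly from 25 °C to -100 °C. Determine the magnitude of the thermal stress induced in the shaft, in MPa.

With length fixed, the mechanical strain must cancel the thermal strain αΔT = 17.5×10⁻⁶ × 125 = 2187.5×10⁻⁶.
The stress required to suppress this strain is σ = Eε = 109×10³ × 2187.5×10⁻⁶ = 238.4 MPa, tensile since the shaft is trying to contract.

σ ≈ 238 MPa (tensile)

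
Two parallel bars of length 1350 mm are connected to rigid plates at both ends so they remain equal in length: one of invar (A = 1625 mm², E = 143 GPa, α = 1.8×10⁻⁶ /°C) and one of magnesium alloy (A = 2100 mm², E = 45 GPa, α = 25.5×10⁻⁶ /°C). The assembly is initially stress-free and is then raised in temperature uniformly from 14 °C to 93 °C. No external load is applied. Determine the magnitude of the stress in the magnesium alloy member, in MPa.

σ ≈ 59.9 MPa (compressive)

The magnesium alloy has the larger α, so on heating it would change length more than the invar if both were free. The rigid plates force a common final length, so the magnesium alloy is put into compression and the invar into tension, with equal and opposite forces P (no external load).
Setting the final lengths equal and cancelling L: (α₁ − α₂)ΔT = P/(A₁E₁) + P/(A₂E₂).
|α₁ − α₂|·ΔT = 23.7×10⁻⁶ × 79 = 0.001872.
1/(A₁E₁) + 1/(A₂E₂) = 1/(1625×143×10³) + 1/(2100×45×10³) = 1.489×10⁻⁸ N⁻¹.
So P = 0.001872 / 1.489×10⁻⁸ = 125.8 kN.
σ_{magnesium alloy} = P/A₂ = 125800/2100 = 59.9 MPa, compressive.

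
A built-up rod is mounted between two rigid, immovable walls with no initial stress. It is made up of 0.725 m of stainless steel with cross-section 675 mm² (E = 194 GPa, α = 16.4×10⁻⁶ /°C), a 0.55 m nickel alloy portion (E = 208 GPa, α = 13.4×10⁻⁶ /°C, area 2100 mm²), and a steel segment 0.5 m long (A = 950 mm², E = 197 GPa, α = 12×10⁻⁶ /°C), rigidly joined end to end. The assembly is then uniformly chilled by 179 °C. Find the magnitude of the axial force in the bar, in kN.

If the supports were absent, the total length change would be Σ αᵢΔT Lᵢ = 16.4×10⁻⁶×179×725 + 13.4×10⁻⁶×179×550 + 12×10⁻⁶×179×500 = 4.522 mm.
Since the ends are fixed, an axial force P builds up, equal in every segment, with P · Σ Lᵢ/(AᵢEᵢ) = δ_free.
Σ Lᵢ/(AᵢEᵢ) = 725/(675×194×10³) + 550/(2100×208×10³) + 500/(950×197×10³) = 9.467×10⁻⁶ mm/N.
Hence P = δ_free / Σ(L/AE) = 4.522/9.467×10⁻⁶ = 477.6 kN (tensile).

P ≈ 478 kN (tensile)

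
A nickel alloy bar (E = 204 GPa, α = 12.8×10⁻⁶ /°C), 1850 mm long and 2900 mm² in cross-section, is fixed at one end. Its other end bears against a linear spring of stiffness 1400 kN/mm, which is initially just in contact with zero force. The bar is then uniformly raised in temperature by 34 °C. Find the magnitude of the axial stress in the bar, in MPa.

σ ≈ 72.3 MPa (compressive)

The unrestrained thermal change is αΔT L = 12.8×10⁻⁶ × 34 × 1850 = 0.8051 mm.
Let P be the compressive force at the spring. The bar shortens elastically by PL/(AE) and the spring compresses by P/k; together these equal δ_free.
P [ L/(AE) + 1/k ] = δ_free → P [ 1850/(2900×204×10³) + 1/(1400×10³) ] = 0.8051.
P = 0.8051 / 3.841×10⁻⁶ = 209600 N.
σ = P/A = 209600/2900 = 72.27 MPa.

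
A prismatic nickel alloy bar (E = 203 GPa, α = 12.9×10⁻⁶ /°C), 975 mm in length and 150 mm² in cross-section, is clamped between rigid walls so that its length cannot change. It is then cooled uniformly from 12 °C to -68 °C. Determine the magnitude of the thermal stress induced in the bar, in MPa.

With length fixed, the mechanical strain must cancel the thermal strain αΔT = 12.9×10⁻⁶ × 80 = 1032×10⁻⁶.
Hence σ = E·αΔT = 203×10³ × 1032×10⁻⁶ = 209.5 MPa, tensile.

σ ≈ 209 MPa (tensile)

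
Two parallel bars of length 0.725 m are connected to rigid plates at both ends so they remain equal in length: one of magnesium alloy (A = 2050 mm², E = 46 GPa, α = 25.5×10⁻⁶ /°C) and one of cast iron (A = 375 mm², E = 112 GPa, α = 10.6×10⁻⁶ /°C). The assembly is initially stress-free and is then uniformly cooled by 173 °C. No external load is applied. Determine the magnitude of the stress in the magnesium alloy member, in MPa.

The magnesium alloy has the larger α, so on cooling it would change length more than the cast iron if both were free. The rigid plates force a common final length, so the magnesium alloy is put into tension and the cast iron into compression, with equal and opposite forces P (no external load).
Setting the final lengths equal and cancelling L: (α₁ − α₂)ΔT = P/(A₁E₁) + P/(A₂E₂).
|α₁ − α₂|·ΔT = 14.9×10⁻⁶ × 173 = 0.002578.
1/(A₁E₁) + 1/(A₂E₂) = 1/(2050×46×10³) + 1/(375×112×10³) = 3.441×10⁻⁸ N⁻¹.
So P = 0.002578 / 3.441×10⁻⁸ = 74.9 kN.
σ_{magnesium alloy} = P/A₁ = 74900/2050 = 36.54 MPa, tensile.

σ ≈ 36.5 MPa (tensile)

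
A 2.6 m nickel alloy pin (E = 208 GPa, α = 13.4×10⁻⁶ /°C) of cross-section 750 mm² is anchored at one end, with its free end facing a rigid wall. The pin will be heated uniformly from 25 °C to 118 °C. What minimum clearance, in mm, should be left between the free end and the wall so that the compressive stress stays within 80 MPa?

With no wall the pin would lengthen by αΔT L = 13.4×10⁻⁶ × 93 × 2600 = 3.24 mm.
At the allowable stress the elastic shortening the wall may impose is σL/E = 80 × 2600 / (208×10³) = 1 mm.
The gap must absorb the remainder: g_min = 3.24 − 1 = 2.24 mm.

g ≈ 2.24 mm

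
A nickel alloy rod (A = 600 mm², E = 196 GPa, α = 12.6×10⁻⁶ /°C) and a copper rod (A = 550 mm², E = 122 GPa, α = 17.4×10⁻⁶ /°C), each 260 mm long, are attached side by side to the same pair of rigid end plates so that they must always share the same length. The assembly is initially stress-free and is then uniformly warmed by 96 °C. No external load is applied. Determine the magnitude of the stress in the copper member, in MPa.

σ ≈ 35.8 MPa (compressive)

The copper has the larger α, so on heating it would change length more than the nickel alloy if both were free. The rigid plates force a common final length, so the copper is put into compression and the nickel alloy into tension, with equal and opposite forces P (no external load).
Setting the final lengths equal and cancelling L: (α₁ − α₂)ΔT = P/(A₁E₁) + P/(A₂E₂).
|α₁ − α₂|·ΔT = 4.8×10⁻⁶ × 96 = 0.0004608.
1/(A₁E₁) + 1/(A₂E₂) = 1/(600×196×10³) + 1/(550×122×10³) = 2.341×10⁻⁸ N⁻¹.
So P = 0.0004608 / 2.341×10⁻⁸ = 19.69 kN.
σ_{copper} = P/A₂ = 19690/550 = 35.79 MPa, compressive.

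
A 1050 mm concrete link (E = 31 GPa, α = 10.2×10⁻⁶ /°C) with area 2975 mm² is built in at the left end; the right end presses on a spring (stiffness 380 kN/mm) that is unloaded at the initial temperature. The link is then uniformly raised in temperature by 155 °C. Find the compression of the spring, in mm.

δ ≈ 0.312 mm

Free thermal expansion: δ_free = αΔT L = 10.2×10⁻⁶ × 155 × 1050 = 1.66 mm.
Let P be the compressive force at the spring. The link shortens elastically by PL/(AE) and the spring compresses by P/k; together these equal δ_free.
P [ L/(AE) + 1/k ] = δ_free → P [ 1050/(2975×31×10³) + 1/(380×10³) ] = 1.66.
P = 1.66 / 1.402×10⁻⁵ = 118400 N.
Spring compression = P/k = 118400/(380×10³) = 0.3117 mm.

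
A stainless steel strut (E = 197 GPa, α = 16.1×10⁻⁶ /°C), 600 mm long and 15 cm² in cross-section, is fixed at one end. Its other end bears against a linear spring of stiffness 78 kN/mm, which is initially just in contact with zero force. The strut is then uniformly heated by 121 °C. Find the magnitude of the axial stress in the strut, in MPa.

Free thermal expansion: δ_free = αΔT L = 16.1×10⁻⁶ × 121 × 600 = 1.169 mm.
With a force P in the spring, the elastic change of the strut is PL/(AE) and that of the spring is P/k; compatibility requires their sum to equal δ_free.
P [ L/(AE) + 1/k ] = δ_free → P [ 600/(1500×197×10³) + 1/(78×10³) ] = 1.169.
P = 1.169 / 1.485×10⁻⁵ = 78710 N.
σ = P/A = 78710/1500 = 52.47 MPa.

σ ≈ 52.5 MPa (compressive)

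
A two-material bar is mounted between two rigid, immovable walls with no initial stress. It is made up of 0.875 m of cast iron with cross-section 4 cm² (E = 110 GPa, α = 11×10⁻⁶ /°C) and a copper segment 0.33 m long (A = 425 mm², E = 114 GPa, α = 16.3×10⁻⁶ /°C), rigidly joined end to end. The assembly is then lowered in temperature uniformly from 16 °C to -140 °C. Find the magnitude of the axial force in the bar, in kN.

P ≈ 87.7 kN (tensile)

Free thermal contraction of the whole bar: Σ αᵢΔT Lᵢ = 11×10⁻⁶×156×875 + 16.3×10⁻⁶×156×330 = 2.341 mm.
The walls prevent any net length change, so an axial force P (same in every segment) develops. Compatibility: P · Σ Lᵢ/(AᵢEᵢ) = δ_free.
The series flexibility is Σ Lᵢ/(AᵢEᵢ) = 875/(400×110×10³) + 330/(425×114×10³) = 2.67×10⁻⁵ mm/N.
So P = 2.341 / 2.67×10⁻⁵ = 87.67 kN, tensile.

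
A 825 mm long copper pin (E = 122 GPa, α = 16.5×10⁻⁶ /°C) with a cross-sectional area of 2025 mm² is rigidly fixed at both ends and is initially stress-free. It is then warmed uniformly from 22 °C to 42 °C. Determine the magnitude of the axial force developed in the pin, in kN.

Full restraint means ε = 0, so the stress is σ = EαΔT = 122×10³ × 16.5×10⁻⁶ × 20 = 40.26 MPa.
Axial force P = σA = 40.26 × 2025 = 81530 N = 81.53 kN, compressive.

P ≈ 81.5 kN (compressive)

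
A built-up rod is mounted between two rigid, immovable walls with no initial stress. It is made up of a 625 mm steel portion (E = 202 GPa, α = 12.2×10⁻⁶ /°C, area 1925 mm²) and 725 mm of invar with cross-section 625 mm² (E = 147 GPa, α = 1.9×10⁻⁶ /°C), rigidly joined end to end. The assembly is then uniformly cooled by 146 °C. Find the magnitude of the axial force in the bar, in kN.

Free thermal contraction of the whole bar: Σ αᵢΔT Lᵢ = 12.2×10⁻⁶×146×625 + 1.9×10⁻⁶×146×725 = 1.314 mm.
Since the ends are fixed, an axial force P builds up, equal in every segment, with P · Σ Lᵢ/(AᵢEᵢ) = δ_free.
Σ Lᵢ/(AᵢEᵢ) = 625/(1925×202×10³) + 725/(625×147×10³) = 9.498×10⁻⁶ mm/N.
So P = 1.314 / 9.498×10⁻⁶ = 138.4 kN, tensile.

P ≈ 138 kN (tensile)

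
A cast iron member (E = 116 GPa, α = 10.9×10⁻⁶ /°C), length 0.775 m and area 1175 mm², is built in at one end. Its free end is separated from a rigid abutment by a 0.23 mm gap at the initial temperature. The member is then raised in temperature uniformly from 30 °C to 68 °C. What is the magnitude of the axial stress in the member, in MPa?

Unrestrained expansion: δ_free = αΔT L = 10.9×10⁻⁶ × 38 × 775 = 0.321 mm.
After closing the 0.23 mm clearance, 0.321 − 0.23 = 0.09101 mm of expansion remains to be suppressed by the wall.
Compatibility: PL/(AE) = 0.09101 mm, so σ = P/A = E × (0.09101/775) = 13.62 MPa.

σ ≈ 13.6 MPa (compressive)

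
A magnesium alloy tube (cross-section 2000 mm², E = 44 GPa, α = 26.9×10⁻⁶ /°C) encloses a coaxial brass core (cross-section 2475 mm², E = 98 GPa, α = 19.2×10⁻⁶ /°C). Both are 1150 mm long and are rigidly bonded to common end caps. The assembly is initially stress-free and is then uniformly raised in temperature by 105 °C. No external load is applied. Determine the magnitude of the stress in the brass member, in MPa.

The magnesium alloy has the larger α, so on heating it would change length more than the brass if both were free. The rigid plates force a common final length, so the magnesium alloy is put into compression and the brass into tension, with equal and opposite forces P (no external load).
Setting the final lengths equal and cancelling L: (α₁ − α₂)ΔT = P/(A₁E₁) + P/(A₂E₂).
|α₁ − α₂|·ΔT = 7.7×10⁻⁶ × 105 = 0.0008085.
1/(A₁E₁) + 1/(A₂E₂) = 1/(2000×44×10³) + 1/(2475×98×10³) = 1.549×10⁻⁸ N⁻¹.
P = 0.0008085 / 1.549×10⁻⁸ = 52210 N = 52.21 kN.
σ_{brass} = P/A₂ = 52210/2475 = 21.09 MPa, tensile.

σ ≈ 21.1 MPa (tensile)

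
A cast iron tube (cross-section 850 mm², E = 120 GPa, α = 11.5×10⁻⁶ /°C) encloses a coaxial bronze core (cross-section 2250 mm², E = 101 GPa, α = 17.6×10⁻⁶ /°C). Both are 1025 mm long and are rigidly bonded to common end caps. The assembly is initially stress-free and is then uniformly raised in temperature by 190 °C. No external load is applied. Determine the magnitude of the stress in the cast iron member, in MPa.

σ ≈ 96 MPa (tensile)

Equilibrium of a rigid end plate with no external load gives equal and opposite internal forces ±P in the two members. Since α_{bronze} > α_{cast iron}, heating drives the bronze into compression and the cast iron into tension.
Equating the net (thermal + elastic) strains gives |α₁ − α₂|·ΔT = P·[1/(A₁E₁) + 1/(A₂E₂)].
|α₁ − α₂|·ΔT = 6.1×10⁻⁶ × 190 = 0.001159.
1/(A₁E₁) + 1/(A₂E₂) = 1/(850×120×10³) + 1/(2250×101×10³) = 1.42×10⁻⁸ N⁻¹.
P = 0.001159 / 1.42×10⁻⁸ = 81590 N = 81.59 kN.
σ_{cast iron} = P/A₁ = 81590/850 = 95.99 MPa, tensile.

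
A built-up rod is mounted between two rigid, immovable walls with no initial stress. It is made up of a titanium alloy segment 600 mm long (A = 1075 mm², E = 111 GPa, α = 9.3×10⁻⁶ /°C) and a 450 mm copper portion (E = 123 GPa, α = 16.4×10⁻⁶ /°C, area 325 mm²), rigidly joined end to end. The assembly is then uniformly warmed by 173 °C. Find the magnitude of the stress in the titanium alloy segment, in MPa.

σ ≈ 128 MPa (compressive)

Free thermal expansion of the whole bar: Σ αᵢΔT Lᵢ = 9.3×10⁻⁶×173×600 + 16.4×10⁻⁶×173×450 = 2.242 mm.
Since the ends are fixed, an axial force P builds up, equal in every segment, with P · Σ Lᵢ/(AᵢEᵢ) = δ_free.
Σ Lᵢ/(AᵢEᵢ) = 600/(1075×111×10³) + 450/(325×123×10³) = 1.629×10⁻⁵ mm/N.
So P = 2.242 / 1.629×10⁻⁵ = 137.7 kN, compressive.
σ_{titanium alloy} = P / A = 137700 / 1075 = 128.1 MPa.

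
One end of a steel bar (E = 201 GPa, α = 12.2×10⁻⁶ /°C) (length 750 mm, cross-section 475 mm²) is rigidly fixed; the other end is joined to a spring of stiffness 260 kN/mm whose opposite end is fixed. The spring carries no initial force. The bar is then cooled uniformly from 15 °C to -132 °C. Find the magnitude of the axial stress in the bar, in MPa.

The unrestrained thermal change is αΔT L = 12.2×10⁻⁶ × 147 × 750 = 1.345 mm.
Let P be the tensile force in the spring. The bar extends elastically by PL/(AE) and the spring stretches by P/k; together these equal δ_free.
P [ L/(AE) + 1/k ] = δ_free → P [ 750/(475×201×10³) + 1/(260×10³) ] = 1.345.
P = 1.345 / 1.17×10⁻⁵ = 114900 N.
σ = P/A = 114900/475 = 242 MPa.

σ ≈ 242 MPa (tensile)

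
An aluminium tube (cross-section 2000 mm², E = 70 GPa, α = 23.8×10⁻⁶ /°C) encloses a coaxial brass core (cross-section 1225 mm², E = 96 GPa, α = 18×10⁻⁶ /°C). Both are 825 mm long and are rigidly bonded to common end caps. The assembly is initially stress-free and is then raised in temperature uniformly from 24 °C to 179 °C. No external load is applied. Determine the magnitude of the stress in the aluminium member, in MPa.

σ ≈ 28.7 MPa (compressive)

Both members must finish at the same length. With the larger α, the aluminium tends to over-expand; the plates restrain it, putting the aluminium in compression and the brass in tension. With no external load the two internal forces are equal and opposite, magnitude P.
Setting the final lengths equal and cancelling L: (α₁ − α₂)ΔT = P/(A₁E₁) + P/(A₂E₂).
|α₁ − α₂|·ΔT = 5.8×10⁻⁶ × 155 = 0.000899.
1/(A₁E₁) + 1/(A₂E₂) = 1/(2000×70×10³) + 1/(1225×96×10³) = 1.565×10⁻⁸ N⁻¹.
P = 0.000899 / 1.565×10⁻⁸ = 57460 N = 57.46 kN.
σ_{aluminium} = P/A₁ = 57460/2000 = 28.73 MPa, compressive.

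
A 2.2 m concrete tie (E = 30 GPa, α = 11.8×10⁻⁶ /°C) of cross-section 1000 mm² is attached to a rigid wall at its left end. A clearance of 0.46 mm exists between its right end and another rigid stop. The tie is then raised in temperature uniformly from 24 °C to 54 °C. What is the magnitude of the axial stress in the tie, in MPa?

Free thermal elongation = αΔT L = 11.8×10⁻⁶ × 30 × 2200 = 0.7788 mm.
After closing the 0.46 mm clearance, 0.7788 − 0.46 = 0.3188 mm of expansion remains to be suppressed by the wall.
Compatibility: PL/(AE) = 0.3188 mm, so σ = P/A = E × (0.3188/2200) = 4.347 MPa.

σ ≈ 4.35 MPa (compressive)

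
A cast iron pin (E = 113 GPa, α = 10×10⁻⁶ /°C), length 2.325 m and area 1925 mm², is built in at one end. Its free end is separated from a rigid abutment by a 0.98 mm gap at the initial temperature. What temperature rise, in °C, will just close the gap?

The gap closes when αΔT L = 0.98 mm, since the pin is still unstressed at that instant.
ΔT = 0.98 / (10×10⁻⁶ × 2325) = 42.15 °C.

ΔT ≈ 42.2 °C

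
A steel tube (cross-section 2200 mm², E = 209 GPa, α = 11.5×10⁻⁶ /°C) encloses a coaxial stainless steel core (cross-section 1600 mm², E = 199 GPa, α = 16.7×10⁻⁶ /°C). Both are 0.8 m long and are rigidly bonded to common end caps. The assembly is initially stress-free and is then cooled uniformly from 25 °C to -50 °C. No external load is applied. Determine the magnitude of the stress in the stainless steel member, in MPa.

Equilibrium of a rigid end plate with no external load gives equal and opposite internal forces ±P in the two members. Since α_{stainless steel} > α_{steel}, cooling drives the stainless steel into tension and the steel into compression.
Equating the net (thermal + elastic) strains gives |α₁ − α₂|·ΔT = P·[1/(A₁E₁) + 1/(A₂E₂)].
|α₁ − α₂|·ΔT = 5.2×10⁻⁶ × 75 = 0.00039.
1/(A₁E₁) + 1/(A₂E₂) = 1/(2200×209×10³) + 1/(1600×199×10³) = 5.316×10⁻⁹ N⁻¹.
P = 0.00039 / 5.316×10⁻⁹ = 73370 N = 73.37 kN.
σ_{stainless steel} = P/A₂ = 73370/1600 = 45.86 MPa, tensile.

σ ≈ 45.9 MPa (tensile)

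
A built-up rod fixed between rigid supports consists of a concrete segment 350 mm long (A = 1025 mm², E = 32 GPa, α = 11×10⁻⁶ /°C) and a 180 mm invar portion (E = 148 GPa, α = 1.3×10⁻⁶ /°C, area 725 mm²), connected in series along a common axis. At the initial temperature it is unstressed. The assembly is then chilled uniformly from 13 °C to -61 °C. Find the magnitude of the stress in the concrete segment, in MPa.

Free thermal contraction of the whole bar: Σ αᵢΔT Lᵢ = 11×10⁻⁶×74×350 + 1.3×10⁻⁶×74×180 = 0.3022 mm.
The rigid supports impose zero overall length change; the single axial force P common to all segments must satisfy P Σ Lᵢ/(AᵢEᵢ) = δ_free.
The series flexibility is Σ Lᵢ/(AᵢEᵢ) = 350/(1025×32×10³) + 180/(725×148×10³) = 1.235×10⁻⁵ mm/N.
So P = 0.3022 / 1.235×10⁻⁵ = 24.47 kN, tensile.
σ_{concrete} = P / A = 24470 / 1025 = 23.88 MPa.

σ ≈ 23.9 MPa (tensile)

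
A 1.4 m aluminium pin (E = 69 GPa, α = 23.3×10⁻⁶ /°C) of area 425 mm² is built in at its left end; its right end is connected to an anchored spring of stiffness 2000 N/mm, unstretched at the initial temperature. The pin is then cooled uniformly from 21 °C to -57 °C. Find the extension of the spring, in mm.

The unrestrained thermal change is αΔT L = 23.3×10⁻⁶ × 78 × 1400 = 2.544 mm.
Let P be the tensile force in the spring. The pin extends elastically by PL/(AE) and the spring stretches by P/k; together these equal δ_free.
P [ L/(AE) + 1/k ] = δ_free → P [ 1400/(425×69×10³) + 1/(2000) ] = 2.544.
P = 2.544 / 0.0005477 = 4645 N.
Spring extension = P/k = 4645/(2000) = 2.323 mm.

δ ≈ 2.32 mm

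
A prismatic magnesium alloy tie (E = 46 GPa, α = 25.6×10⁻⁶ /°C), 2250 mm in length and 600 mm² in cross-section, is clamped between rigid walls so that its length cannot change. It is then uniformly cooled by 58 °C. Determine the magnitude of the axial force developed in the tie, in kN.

P ≈ 41 kN (tensile)

With zero net strain, σ = E·αΔT = 46 GPa × 25.6×10⁻⁶ × 58 = 68.3 MPa.
Axial force P = σA = 68.3 × 600 = 40980 N = 40.98 kN, tensile.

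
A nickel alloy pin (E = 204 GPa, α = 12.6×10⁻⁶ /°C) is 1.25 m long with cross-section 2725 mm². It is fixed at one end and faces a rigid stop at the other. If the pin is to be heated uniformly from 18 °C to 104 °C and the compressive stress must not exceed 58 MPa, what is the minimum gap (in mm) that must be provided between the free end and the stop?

With no wall the pin would lengthen by αΔT L = 12.6×10⁻⁶ × 86 × 1250 = 1.354 mm.
A stress of 58 MPa corresponds to the wall pushing the pin back by σL/E = 58×1250/(204×10³) = 0.3554 mm.
The gap must absorb the remainder: g_min = 1.354 − 0.3554 = 0.9991 mm.

g ≈ 0.999 mm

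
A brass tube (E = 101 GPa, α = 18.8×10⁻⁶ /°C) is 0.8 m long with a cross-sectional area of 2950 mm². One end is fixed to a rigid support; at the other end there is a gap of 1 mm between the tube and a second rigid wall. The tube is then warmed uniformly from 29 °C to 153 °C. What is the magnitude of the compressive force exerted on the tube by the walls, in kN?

P ≈ 322 kN

Unrestrained expansion: δ_free = αΔT L = 18.8×10⁻⁶ × 124 × 800 = 1.865 mm.
The gap closes (δ_free > 1 mm) and the wall then resists a further 1.865 − 1 = 0.865 mm of expansion.
That suppressed elongation corresponds to σ = E·Δ/L = 101×10³ × 0.865/800 = 109.2 MPa.
P = σA = 109.2 × 2950 = 322.1 kN.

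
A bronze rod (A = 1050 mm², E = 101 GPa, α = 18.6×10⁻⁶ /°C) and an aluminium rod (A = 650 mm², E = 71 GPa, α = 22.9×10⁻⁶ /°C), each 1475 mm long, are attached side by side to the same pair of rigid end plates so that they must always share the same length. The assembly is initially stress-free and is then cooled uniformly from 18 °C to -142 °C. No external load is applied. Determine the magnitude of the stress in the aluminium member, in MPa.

Both members must finish at the same length. With the larger α, the aluminium tends to over-contract; the plates restrain it, putting the aluminium in tension and the bronze in compression. With no external load the two internal forces are equal and opposite, magnitude P.
Compatibility of the two members (thermal + elastic change equal): (α₁ − α₂)ΔT = P·[1/(A₁E₁) + 1/(A₂E₂)].
|α₁ − α₂|·ΔT = 4.3×10⁻⁶ × 160 = 0.000688.
1/(A₁E₁) + 1/(A₂E₂) = 1/(1050×101×10³) + 1/(650×71×10³) = 3.11×10⁻⁸ N⁻¹.
So P = 0.000688 / 3.11×10⁻⁸ = 22.12 kN.
σ_{aluminium} = P/A₂ = 22120/650 = 34.04 MPa, tensile.

σ ≈ 34 MPa (tensile)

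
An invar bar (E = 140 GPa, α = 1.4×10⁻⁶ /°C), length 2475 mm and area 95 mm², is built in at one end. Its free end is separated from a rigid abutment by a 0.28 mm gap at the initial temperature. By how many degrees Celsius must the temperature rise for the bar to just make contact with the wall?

ΔT ≈ 80.8 °C

Contact occurs when the free expansion equals the gap: αΔT L = 0.28 mm.
ΔT = 0.28 / (1.4×10⁻⁶ × 2475) = 80.81 °C.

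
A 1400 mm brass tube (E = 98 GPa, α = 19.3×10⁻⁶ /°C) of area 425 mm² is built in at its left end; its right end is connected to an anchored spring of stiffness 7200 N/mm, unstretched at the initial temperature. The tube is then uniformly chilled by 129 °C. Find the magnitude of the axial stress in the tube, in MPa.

σ ≈ 47.5 MPa (tensile)

Free thermal contraction: δ_free = αΔT L = 19.3×10⁻⁶ × 129 × 1400 = 3.486 mm.
With a force P in the spring, the elastic change of the tube is PL/(AE) and that of the spring is P/k; compatibility requires their sum to equal δ_free.
So P = δ_free / [L/(AE) + 1/k] = 3.486 / [ 1400/(425×98×10³) + 1/(7200) ].
P = 3.486 / 0.0001725 = 20210 N.
σ = P/A = 20210/425 = 47.54 MPa.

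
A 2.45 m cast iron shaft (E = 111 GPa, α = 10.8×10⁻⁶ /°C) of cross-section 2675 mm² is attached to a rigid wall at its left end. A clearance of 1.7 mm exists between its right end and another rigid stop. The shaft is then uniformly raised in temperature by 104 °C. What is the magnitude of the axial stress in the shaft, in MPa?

σ ≈ 47.7 MPa (compressive)

Free thermal elongation = αΔT L = 10.8×10⁻⁶ × 104 × 2450 = 2.752 mm.
This exceeds the 1.7 mm gap, so the wall pushes back. The portion of expansion that must be recovered elastically is δ_free − gap = 2.752 − 1.7 = 1.052 mm.
So σ = E(δ_free − g)/L = 111×10³ × 1.052/2450 = 47.65 MPa.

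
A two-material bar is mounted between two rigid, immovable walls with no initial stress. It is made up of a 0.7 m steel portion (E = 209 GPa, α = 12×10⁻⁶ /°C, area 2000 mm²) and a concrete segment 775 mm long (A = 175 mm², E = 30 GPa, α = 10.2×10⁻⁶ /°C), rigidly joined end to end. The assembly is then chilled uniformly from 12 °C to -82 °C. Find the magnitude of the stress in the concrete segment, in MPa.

With the walls removed the bar would change length by δ_free = Σ αᵢΔT Lᵢ = 12×10⁻⁶×94×700 + 10.2×10⁻⁶×94×775 = 1.533 mm.
The walls prevent any net length change, so an axial force P (same in every segment) develops. Compatibility: P · Σ Lᵢ/(AᵢEᵢ) = δ_free.
The series flexibility is Σ Lᵢ/(AᵢEᵢ) = 700/(2000×209×10³) + 775/(175×30×10³) = 0.0001493 mm/N.
So P = 1.533 / 0.0001493 = 10.27 kN, tensile.
σ_{concrete} = P / A = 10270 / 175 = 58.66 MPa.

σ ≈ 58.7 MPa (tensile)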